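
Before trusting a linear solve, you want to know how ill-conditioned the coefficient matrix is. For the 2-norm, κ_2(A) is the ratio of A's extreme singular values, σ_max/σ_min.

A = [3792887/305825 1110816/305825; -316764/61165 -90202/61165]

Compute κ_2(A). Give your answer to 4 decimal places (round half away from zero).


376.4000

M = AᵀA = [99967323001/553425625 29156912568/553425625; 29156912568/553425625 8504865124/553425625]. tr(M)=173555501/885481, det(M)=240100/885481
λ_max, λ_min = (173555501/885481 ± √30120661511408601/784076601361)/2 = 196, 1225/885481
so κ_2 = √(196 / (1225/885481)) = 376.4000


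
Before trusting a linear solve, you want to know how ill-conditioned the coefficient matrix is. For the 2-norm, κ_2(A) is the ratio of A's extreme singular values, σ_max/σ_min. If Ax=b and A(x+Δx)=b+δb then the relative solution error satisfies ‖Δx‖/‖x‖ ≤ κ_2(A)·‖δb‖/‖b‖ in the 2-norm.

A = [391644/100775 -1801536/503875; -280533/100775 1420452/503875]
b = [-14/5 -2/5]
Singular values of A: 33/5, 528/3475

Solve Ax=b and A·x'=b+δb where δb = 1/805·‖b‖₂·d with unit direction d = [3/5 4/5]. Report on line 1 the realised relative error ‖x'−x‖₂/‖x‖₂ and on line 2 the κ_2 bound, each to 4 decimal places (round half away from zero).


0.0018
0.0540

σ_max = 33/5, σ_min = 528/3475
condition number: (33/5) ÷ (528/3475) = 43.4375
bound on ‖Δx‖/‖x‖: κ·ε = 43.4375·1/805 = 0.0540
solve Ax = b  →  x = [-9.2973 -9.3228]
‖b‖₂ = 2.8284 and ‖x‖₂ = 13.1664
Δx = A⁻¹·δb where δb = 1/805·2.8284·d; ‖Δx‖ = 0.0231
relative error = 0.0018
tightness: 0.0018 against a bound of 0.0540 (unrounded ratio ≈ 0.0325)


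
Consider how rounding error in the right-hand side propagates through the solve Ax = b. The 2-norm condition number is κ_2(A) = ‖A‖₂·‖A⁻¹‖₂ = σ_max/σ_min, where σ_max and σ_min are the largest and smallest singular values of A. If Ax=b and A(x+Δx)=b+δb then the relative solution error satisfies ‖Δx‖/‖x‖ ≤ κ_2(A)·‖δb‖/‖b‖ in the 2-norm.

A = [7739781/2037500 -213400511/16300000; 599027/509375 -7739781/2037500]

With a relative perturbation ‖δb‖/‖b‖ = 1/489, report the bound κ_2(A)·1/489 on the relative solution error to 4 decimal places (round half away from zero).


form AᵀA = [105032869561/6642250000 -2880057647691/53138000000; -2880057647691/53138000000 78997836048721/425104000000] with trace 137151903521/680166400 and determinant 25411681/27206656
eigenvalues of AᵀA: λ = (tr ± √(tr²−4·det))/2 = 5041/25, 126025/27206656
σ_max=√(5041/25)=(71/5), σ_min=√(126025/27206656)=(355/5216) → κ = 208.6400
bound on ‖Δx‖/‖x‖: κ·ε = 208.6400·1/489 = 0.4267

0.4267


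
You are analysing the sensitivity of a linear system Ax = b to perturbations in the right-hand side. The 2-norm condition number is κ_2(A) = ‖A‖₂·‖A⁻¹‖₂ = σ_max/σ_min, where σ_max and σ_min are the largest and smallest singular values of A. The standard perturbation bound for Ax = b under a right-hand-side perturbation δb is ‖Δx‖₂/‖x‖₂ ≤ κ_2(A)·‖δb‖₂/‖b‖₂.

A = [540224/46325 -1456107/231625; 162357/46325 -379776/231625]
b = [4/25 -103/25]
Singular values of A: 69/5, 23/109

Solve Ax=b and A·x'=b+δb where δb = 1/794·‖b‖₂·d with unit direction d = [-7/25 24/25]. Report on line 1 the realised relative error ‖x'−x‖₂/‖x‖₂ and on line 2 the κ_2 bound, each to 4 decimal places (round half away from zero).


0.0013
0.0824

from the listed singular values, σ₁ = 69/5, σ_n = 23/109
κ_2(A) = (69/5) / (23/109) = 65.4000
κ_2(A)·‖δb‖/‖b‖ = 0.0824
solve Ax = b  →  x = [-8.9847 -16.6922]
‖b‖₂ = 4.1231 and ‖x‖₂ = 18.9567
δb = ε·‖b‖·d = [-0.0015 0.0050]; solving A·Δx = δb gives ‖Δx‖ = 0.0246
dividing the unrounded norms, ‖Δx‖/‖x‖ = 0.0013
so the bound overstates the realised error by a factor of ≈ 63.4478 (computed from the unrounded values)


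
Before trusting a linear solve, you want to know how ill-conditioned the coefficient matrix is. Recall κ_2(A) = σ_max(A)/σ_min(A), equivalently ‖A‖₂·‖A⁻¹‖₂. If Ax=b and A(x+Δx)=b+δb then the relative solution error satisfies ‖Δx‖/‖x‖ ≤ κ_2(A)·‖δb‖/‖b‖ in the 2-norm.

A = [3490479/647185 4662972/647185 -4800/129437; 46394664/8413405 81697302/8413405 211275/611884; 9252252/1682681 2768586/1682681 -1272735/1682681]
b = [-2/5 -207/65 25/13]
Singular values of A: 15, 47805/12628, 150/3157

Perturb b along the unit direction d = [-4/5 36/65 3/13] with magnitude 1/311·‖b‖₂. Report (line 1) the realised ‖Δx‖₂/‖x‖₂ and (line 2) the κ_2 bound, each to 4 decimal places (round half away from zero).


0.0120
1.0151

largest singular value 15, smallest 150/3157
κ_2(A) = 15 / (150/3157) = 315.7000
perturbation bound = 315.7000·1/311 = 1.0151
solve Ax = b  →  x = [-3.1575 2.2014 -20.7073]
‖b‖ = 3.7417, ‖x‖ = 21.0620
re-solving with b+δb shifts x by Δx of norm 0.2532
dividing the unrounded norms, ‖Δx‖/‖x‖ = 0.0120
so the bound overstates the realised error by a factor of ≈ 84.4359 (computed from the unrounded values)


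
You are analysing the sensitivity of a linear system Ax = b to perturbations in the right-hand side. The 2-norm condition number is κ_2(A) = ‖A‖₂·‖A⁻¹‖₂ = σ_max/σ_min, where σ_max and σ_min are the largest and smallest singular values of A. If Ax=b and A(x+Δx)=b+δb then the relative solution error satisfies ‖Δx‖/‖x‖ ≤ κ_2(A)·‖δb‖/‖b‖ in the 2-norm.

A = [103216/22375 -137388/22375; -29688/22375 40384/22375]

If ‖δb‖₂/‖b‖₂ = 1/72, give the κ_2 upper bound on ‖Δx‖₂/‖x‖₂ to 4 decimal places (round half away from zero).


form AᵀA = [18455872/801025 -24607296/801025; -24607296/801025 32810128/801025] with trace 2050640/32041 and determinant 1024/32041
char-poly roots: 64 and 16/32041
so κ_2 = √(64 / (16/32041)) = 358.0000
bound on ‖Δx‖/‖x‖: κ·ε = 358.0000·1/72 = 4.9722

4.9722


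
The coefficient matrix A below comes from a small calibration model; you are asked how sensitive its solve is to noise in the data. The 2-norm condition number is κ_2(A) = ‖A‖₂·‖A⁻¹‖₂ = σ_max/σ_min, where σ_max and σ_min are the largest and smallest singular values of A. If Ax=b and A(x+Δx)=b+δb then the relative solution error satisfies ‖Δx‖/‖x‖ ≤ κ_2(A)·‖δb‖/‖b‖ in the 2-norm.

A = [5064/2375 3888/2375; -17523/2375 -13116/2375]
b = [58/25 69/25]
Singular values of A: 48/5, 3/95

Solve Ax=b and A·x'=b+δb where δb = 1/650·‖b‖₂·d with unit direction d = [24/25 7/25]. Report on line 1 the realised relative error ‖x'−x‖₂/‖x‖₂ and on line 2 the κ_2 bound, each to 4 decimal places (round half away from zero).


0.0018
0.4677

σ_max = 48/5, σ_min = 3/95
condition number: (48/5) ÷ (3/95) = 304.0000
κ_2(A)·‖δb‖/‖b‖ = 0.4677
solve Ax = b  →  x = [-57.1667 75.8750]
‖b‖₂ = 3.6056 and ‖x‖₂ = 95.0002
with δb = [0.0053 0.0016], A·Δx = δb → ‖Δx‖ = 0.1757
dividing the unrounded norms, ‖Δx‖/‖x‖ = 0.0018
realised/bound (from unrounded values) ≈ 0.0040


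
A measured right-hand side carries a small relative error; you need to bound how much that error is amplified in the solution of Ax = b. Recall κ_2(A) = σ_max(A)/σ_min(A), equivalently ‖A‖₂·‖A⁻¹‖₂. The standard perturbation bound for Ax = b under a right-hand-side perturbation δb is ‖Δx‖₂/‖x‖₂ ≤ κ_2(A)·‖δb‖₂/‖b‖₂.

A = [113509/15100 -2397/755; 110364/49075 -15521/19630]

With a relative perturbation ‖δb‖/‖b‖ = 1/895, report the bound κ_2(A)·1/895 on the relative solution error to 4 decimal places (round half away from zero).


0.0675

form AᵀA = [3795726289/61653904 -395260965/15413476; -395260965/15413476 164997325/15413476] with trace 26365181/364816 and determinant 2088025/1459264
char-poly roots: 289/4 and 7225/364816
κ_2(A) = √(λ_max/λ_min) = √((289/4) / (7225/364816)) = 60.4000
κ_2(A)·‖δb‖/‖b‖ = 0.0675


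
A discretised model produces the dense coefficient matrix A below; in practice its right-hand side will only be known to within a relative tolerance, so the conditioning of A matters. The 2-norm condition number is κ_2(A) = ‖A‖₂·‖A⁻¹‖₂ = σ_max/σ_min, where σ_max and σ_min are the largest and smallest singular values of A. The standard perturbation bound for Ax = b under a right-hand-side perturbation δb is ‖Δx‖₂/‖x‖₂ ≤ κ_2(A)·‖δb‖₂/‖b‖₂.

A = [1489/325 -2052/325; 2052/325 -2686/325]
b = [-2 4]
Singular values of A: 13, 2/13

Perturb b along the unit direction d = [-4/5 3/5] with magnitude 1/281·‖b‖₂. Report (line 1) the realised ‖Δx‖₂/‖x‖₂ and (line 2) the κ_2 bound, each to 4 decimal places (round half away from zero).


σ_max = 13, σ_min = 2/13
κ = σ_max/σ_min = 13/(2/13) = 84.5000
κ_2(A)·‖δb‖/‖b‖ = 0.3007
solve Ax = b  →  x = [20.8923 15.4769]
‖b‖₂ = 4.4721 and ‖x‖₂ = 26.0005
Δx = A⁻¹·δb where δb = 1/281·4.4721·d; ‖Δx‖ = 0.1034
dividing the unrounded norms, ‖Δx‖/‖x‖ = 0.0040
tightness: 0.0040 against a bound of 0.3007 (unrounded ratio ≈ 0.0132)

0.0040
0.3007


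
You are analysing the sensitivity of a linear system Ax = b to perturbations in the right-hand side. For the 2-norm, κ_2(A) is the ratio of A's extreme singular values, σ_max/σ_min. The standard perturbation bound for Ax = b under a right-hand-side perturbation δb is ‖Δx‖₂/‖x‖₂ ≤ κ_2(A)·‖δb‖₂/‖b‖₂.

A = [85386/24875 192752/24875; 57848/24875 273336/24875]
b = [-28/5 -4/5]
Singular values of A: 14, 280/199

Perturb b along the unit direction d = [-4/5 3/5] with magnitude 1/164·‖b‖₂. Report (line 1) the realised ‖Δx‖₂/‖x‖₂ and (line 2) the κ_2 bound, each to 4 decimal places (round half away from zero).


0.0086
0.0607

σ_max = 14, σ_min = 280/199
κ_2(A) = 14 / (280/199) = 9.9500
bound on ‖Δx‖/‖x‖: κ·ε = 9.9500·1/164 = 0.0607
solve Ax = b  →  x = [-2.8091 0.5217]
‖b‖ = 5.6569, ‖x‖ = 2.8572
δb = ε·‖b‖·d = [-0.0276 0.0207]; solving A·Δx = δb gives ‖Δx‖ = 0.0245
dividing the unrounded norms, ‖Δx‖/‖x‖ = 0.0086
tightness: 0.0086 against a bound of 0.0607 (unrounded ratio ≈ 0.1414)


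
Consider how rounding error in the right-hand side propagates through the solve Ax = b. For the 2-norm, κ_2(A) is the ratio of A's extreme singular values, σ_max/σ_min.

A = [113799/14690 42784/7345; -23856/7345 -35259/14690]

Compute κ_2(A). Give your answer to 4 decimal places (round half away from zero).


M = AᵀA = [18019701/255380 3378648/63845; 3378648/63845 10136189/255380]. tr(M)=2815589/25538, det(M)=21609/204304
solving λ² − 2815589/25538·λ + 21609/204304 = 0 gives λ = 441/4, 49/51076
σ_max=√(441/4)=(21/2), σ_min=√(49/51076)=(7/226) → κ = 339.0000

339.0000


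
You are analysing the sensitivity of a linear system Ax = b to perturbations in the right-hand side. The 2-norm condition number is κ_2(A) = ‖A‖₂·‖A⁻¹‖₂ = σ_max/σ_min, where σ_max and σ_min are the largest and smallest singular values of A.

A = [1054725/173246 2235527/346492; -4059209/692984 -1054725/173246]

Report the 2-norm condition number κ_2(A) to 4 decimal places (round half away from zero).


206.0000

M = AᵀA = [40756593241/571018816 10698075675/142754704; 10698075675/142754704 11233484269/142754704]. tr(M)=101891237/678976, det(M)=5764801/10863616
eigenvalues of AᵀA: λ = (tr ± √(tr²−4·det))/2 = 2401/16, 2401/678976
σ_max=√(2401/16)=(49/4), σ_min=√(2401/678976)=(49/824) → κ = 206.0000


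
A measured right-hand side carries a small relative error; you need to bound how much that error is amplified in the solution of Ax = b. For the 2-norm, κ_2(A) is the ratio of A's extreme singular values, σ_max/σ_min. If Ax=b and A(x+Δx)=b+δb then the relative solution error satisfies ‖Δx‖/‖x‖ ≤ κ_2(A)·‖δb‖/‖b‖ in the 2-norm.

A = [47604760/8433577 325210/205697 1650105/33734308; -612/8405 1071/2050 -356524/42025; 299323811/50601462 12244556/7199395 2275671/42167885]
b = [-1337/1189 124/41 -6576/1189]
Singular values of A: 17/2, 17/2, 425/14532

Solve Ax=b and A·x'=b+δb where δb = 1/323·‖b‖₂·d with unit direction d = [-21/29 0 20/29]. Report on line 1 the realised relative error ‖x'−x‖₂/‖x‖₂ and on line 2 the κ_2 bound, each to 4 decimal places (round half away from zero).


largest singular value 17/2, smallest 425/14532
condition number: (17/2) ÷ (425/14532) = 290.6400
bound on ‖Δx‖/‖x‖: κ·ε = 290.6400·1/323 = 0.8998
solve Ax = b  →  x = [27.4775 -98.6074 -6.6648]
‖b‖₂ = 6.4031 and ‖x‖₂ = 102.5810
Δx = A⁻¹·δb where δb = 1/323·6.4031·d; ‖Δx‖ = 0.6778
dividing the unrounded norms, ‖Δx‖/‖x‖ = 0.0066
realised/bound (from unrounded values) ≈ 0.0073

0.0066
0.8998


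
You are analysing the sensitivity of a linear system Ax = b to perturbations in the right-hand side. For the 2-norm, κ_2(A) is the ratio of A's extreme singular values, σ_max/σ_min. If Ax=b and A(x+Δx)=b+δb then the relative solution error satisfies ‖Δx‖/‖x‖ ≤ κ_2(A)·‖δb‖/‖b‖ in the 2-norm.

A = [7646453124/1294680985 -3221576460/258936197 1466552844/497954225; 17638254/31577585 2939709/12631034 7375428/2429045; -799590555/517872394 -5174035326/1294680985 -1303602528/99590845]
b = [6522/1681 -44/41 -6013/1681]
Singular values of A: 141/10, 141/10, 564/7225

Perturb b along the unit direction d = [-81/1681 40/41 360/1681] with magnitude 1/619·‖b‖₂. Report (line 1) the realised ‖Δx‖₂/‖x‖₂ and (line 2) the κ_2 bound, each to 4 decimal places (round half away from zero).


0.0043
0.2918

largest singular value 141/10, smallest 564/7225
condition number: (141/10) ÷ (564/7225) = 180.6250
worst-case relative error ≤ 180.6250 × 1/619 = 0.2918
solve Ax = b  →  x = [23.2122 9.4413 -5.3473]
‖b‖ = 5.3852, ‖x‖ = 25.6230
re-solving with b+δb shifts x by Δx of norm 0.1114
dividing the unrounded norms, ‖Δx‖/‖x‖ = 0.0043
realised/bound (from unrounded values) ≈ 0.0149


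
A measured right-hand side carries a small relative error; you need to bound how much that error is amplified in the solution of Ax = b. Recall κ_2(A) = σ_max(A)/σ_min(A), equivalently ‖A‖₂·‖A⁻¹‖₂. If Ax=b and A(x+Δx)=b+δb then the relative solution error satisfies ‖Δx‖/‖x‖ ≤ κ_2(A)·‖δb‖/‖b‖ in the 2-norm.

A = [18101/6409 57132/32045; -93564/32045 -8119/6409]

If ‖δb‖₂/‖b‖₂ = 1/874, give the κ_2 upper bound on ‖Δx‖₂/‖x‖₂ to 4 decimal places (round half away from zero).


M = AᵀA = [20149081/1221025 2132928/244205; 2132928/244205 5840689/1221025]. tr(M)=17986/845, det(M)=279841/105625
char-poly roots: 529/25 and 529/4225
so κ_2 = √((529/25) / (529/4225)) = 13.0000
bound on ‖Δx‖/‖x‖: κ·ε = 13.0000·1/874 = 0.0149

0.0149


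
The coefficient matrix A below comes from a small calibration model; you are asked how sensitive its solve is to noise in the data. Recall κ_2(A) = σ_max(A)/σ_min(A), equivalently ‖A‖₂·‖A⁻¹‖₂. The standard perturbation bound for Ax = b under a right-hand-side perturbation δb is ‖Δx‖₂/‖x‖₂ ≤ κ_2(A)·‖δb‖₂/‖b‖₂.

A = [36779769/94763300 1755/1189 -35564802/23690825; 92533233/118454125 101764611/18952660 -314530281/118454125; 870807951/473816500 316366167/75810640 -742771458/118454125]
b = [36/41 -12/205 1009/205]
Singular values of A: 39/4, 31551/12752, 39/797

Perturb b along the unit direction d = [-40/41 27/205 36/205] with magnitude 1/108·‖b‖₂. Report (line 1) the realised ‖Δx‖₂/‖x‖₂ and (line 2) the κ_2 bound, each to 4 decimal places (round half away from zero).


0.7391
1.8449

largest singular value 39/4, smallest 39/797
condition number: (39/4) ÷ (39/797) = 199.2500
worst-case relative error ≤ 199.2500 × 1/108 = 1.8449
solve Ax = b  →  x = [0.3173 -0.5951 -1.0880]
‖b‖₂ = 5.0000 and ‖x‖₂ = 1.2800
Δx = A⁻¹·δb where δb = 1/108·5.0000·d; ‖Δx‖ = 0.9461
relative error = 0.7391
so the bound overstates the realised error by a factor of ≈ 2.4961 (computed from the unrounded values)


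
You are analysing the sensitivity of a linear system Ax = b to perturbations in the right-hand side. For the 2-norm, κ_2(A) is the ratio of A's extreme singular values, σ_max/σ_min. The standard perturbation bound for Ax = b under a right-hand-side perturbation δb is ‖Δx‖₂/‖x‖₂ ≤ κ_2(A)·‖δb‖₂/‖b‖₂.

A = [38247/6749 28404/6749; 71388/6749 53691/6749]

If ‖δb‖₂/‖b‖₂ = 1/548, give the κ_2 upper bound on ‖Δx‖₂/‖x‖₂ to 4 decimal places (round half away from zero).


0.7245

form AᵀA = [22695777/157609 17021664/157609; 17021664/157609 12766473/157609] with trace 35462250/157609 and determinant 50625/157609
eigenvalues of AᵀA: λ = (tr ± √(tr²−4·det))/2 = 225, 225/157609
σ_max=√225=15, σ_min=√(225/157609)=(15/397) → κ = 397.0000
worst-case relative error ≤ 397.0000 × 1/548 = 0.7245


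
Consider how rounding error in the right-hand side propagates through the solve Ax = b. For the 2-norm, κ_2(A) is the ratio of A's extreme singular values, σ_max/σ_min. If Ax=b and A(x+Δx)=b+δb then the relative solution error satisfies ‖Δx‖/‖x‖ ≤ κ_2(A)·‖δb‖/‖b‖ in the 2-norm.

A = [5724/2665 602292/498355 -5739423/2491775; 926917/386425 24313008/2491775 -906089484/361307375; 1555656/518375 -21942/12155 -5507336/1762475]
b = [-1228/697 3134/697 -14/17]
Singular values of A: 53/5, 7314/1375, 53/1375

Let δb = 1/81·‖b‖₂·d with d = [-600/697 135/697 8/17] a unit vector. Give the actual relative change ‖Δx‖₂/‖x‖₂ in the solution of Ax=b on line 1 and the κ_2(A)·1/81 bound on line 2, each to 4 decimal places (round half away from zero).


0.0302
3.3951

largest singular value 53/5, smallest 53/1375
condition number: (53/5) ÷ (53/1375) = 275.0000
worst-case relative error ≤ 275.0000 × 1/81 = 3.3951
solve Ax = b  →  x = [37.4339 0.4929 35.9302]
‖b‖ = 4.8990, ‖x‖ = 51.8895
Δx = A⁻¹·δb where δb = 1/81·4.8990·d; ‖Δx‖ = 1.5691
relative error = 0.0302
tightness: 0.0302 against a bound of 3.3951 (unrounded ratio ≈ 0.0089)


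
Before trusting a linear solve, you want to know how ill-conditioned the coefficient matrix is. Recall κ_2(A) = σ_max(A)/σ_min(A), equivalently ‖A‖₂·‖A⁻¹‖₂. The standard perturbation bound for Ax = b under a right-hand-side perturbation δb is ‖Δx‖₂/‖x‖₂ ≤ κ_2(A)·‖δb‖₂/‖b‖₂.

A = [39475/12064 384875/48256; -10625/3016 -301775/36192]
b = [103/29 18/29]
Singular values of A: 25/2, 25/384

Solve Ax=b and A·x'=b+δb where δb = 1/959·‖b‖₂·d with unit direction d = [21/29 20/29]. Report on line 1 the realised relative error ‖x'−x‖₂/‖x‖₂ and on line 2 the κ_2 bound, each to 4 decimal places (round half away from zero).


σ_max = 25/2, σ_min = 25/384
κ_2(A) = (25/2) / (25/384) = 192.0000
worst-case relative error ≤ 192.0000 × 1/959 = 0.2002
solve Ax = b  →  x = [-42.4738 17.8708]
2-norm of b is 3.6056; of x, 46.0803
δb = ε·‖b‖·d = [0.0027 0.0026]; solving A·Δx = δb gives ‖Δx‖ = 0.0577
realised ‖Δx‖/‖x‖ = 0.0013
tightness: 0.0013 against a bound of 0.2002 (unrounded ratio ≈ 0.0063)

0.0013
0.2002


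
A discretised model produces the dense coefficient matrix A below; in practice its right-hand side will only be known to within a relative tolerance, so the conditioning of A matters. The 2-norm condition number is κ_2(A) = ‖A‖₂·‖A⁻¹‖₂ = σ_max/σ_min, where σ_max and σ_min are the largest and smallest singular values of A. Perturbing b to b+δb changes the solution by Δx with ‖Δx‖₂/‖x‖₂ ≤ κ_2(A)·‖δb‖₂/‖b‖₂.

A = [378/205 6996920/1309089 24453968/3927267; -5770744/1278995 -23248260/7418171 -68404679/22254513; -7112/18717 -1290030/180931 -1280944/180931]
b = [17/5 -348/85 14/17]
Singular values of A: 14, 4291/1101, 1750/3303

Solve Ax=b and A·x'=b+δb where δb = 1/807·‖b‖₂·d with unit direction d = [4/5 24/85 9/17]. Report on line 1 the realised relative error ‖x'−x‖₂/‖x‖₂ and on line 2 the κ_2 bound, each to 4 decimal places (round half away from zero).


0.0032
0.0327

largest singular value 14, smallest 1750/3303
condition number: 14 ÷ (1750/3303) = 26.4240
perturbation bound = 26.4240·1/807 = 0.0327
solve Ax = b  →  x = [1.0483 -2.7447 2.5916]
2-norm of b is 5.3852; of x, 3.9178
with δb = [0.0053 0.0019 0.0035], A·Δx = δb → ‖Δx‖ = 0.0126
relative error = 0.0032
realised/bound (from unrounded values) ≈ 0.0982


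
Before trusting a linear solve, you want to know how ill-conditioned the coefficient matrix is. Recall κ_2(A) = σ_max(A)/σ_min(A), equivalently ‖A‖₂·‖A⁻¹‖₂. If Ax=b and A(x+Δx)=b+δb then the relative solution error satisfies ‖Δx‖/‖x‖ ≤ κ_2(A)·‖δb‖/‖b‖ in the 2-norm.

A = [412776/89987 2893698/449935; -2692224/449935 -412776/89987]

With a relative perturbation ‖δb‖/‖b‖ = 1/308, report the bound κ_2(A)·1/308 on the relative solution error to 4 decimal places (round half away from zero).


0.0217

AᵀA = [13683318336/240715225 2741658192/48143045; 2741658192/48143045 15021508644/240715225]; tr = 6826356/57245, det = 2176782336/7155625
λ_max, λ_min = (6826356/57245 ± √1065290482108944/81924750625)/2 = 2916/25, 746496/286225
so κ_2 = √((2916/25) / (746496/286225)) = 6.6875
perturbation bound = 6.6875·1/308 = 0.0217


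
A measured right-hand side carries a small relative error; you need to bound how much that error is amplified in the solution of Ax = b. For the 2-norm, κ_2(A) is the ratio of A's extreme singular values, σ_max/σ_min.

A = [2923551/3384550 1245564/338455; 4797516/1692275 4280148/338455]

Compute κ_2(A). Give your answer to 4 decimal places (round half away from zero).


371.4750

form AᵀA = [160978863249/18328285924 178838507610/4582071481; 178838507610/4582071481 794843863200/4582071481] with trace 1987123329/10903204 and determinant 656100/2725801
char-poly roots: 729/4 and 3600/2725801
so κ_2 = √((729/4) / (3600/2725801)) = 371.4750


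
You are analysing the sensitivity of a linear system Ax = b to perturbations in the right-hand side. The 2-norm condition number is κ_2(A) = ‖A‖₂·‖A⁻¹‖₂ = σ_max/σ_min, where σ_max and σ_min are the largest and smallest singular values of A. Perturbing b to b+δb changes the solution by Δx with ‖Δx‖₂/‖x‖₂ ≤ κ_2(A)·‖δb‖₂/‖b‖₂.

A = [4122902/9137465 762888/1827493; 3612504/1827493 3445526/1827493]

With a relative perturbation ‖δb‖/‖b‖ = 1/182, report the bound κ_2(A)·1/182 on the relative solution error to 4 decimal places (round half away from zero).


1.6890

M = AᵀA = [204195686884/49668808225 38893631616/9933761645; 38893631616/9933761645 7408475620/1986752329]. tr(M)=463029224/59059225, det(M)=38416/59059225
solving λ² − 463029224/59059225·λ + 38416/59059225 = 0 gives λ = 196/25, 196/2362369
κ_2(A) = √(λ_max/λ_min) = √((196/25) / (196/2362369)) = 307.4000
worst-case relative error ≤ 307.4000 × 1/182 = 1.6890


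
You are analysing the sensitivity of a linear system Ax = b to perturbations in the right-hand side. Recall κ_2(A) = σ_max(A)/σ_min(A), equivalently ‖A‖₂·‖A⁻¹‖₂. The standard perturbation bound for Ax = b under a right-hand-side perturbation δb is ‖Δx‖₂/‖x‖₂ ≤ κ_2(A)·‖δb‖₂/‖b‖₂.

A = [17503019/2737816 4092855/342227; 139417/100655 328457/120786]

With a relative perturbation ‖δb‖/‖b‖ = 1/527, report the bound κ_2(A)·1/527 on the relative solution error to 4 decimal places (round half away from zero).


M = AᵀA = [4770018115649/111475854400 670729268519/8360689080; 670729268519/8360689080 377293938181/2508206724]. tr(M)=670753419769/3471566400, det(M)=373301041/555450624
λ_max, λ_min = (670753419769/3471566400 ± √449877751648032804453361/12051773269608960000)/2 = 19321/100, 483025/138862656
σ_max=√(19321/100)=(139/10), σ_min=√(483025/138862656)=(695/11784) → κ = 235.6800
worst-case relative error ≤ 235.6800 × 1/527 = 0.4472

0.4472


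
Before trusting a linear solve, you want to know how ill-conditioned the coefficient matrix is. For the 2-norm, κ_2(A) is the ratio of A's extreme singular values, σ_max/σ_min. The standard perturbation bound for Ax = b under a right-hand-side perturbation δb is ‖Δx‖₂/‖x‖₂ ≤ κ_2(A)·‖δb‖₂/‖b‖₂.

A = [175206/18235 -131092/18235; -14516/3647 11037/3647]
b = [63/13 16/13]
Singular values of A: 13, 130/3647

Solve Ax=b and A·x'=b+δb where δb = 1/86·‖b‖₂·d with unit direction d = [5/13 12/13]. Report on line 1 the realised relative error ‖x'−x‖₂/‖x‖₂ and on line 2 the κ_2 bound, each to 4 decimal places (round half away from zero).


0.0194
4.2407

from the listed singular values, σ₁ = 13, σ_n = 130/3647
condition number: 13 ÷ (130/3647) = 364.7000
perturbation bound = 364.7000·1/86 = 4.2407
solve Ax = b  →  x = [50.7431 67.1446]
‖b‖ = 5.0000, ‖x‖ = 84.1621
Δx = A⁻¹·δb where δb = 1/86·5.0000·d; ‖Δx‖ = 1.6310
realised ‖Δx‖/‖x‖ = 0.0194
realised/bound (from unrounded values) ≈ 0.0046


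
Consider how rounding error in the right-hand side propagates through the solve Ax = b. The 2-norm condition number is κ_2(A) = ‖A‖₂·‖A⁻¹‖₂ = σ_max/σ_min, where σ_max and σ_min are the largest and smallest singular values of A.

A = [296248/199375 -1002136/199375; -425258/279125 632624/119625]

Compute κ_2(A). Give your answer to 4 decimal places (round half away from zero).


M = AᵀA = [10489286756/2316015625 -15410471968/992578125; -15410471968/992578125 22644253504/425390625]. tr(M)=1926355204/33350625, det(M)=33362176/833765625
solving λ² − 1926355204/33350625·λ + 33362176/833765625 = 0 gives λ = 1444/25, 23104/33350625
κ_2(A) = √(λ_max/λ_min) = √((1444/25) / (23104/33350625)) = 288.7500

288.7500


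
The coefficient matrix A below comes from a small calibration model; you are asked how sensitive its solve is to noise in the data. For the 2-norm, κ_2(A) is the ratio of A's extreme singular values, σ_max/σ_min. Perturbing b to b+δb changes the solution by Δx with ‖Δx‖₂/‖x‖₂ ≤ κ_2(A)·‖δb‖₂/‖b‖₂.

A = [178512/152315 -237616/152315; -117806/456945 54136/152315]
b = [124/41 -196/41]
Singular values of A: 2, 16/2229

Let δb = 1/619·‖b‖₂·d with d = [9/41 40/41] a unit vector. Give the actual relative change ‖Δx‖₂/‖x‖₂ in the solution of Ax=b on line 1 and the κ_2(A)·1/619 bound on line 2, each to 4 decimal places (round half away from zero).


0.0023
0.4501

largest singular value 2, smallest 16/2229
condition number: 2 ÷ (16/2229) = 278.6250
κ_2(A)·‖δb‖/‖b‖ = 0.4501
solve Ax = b  →  x = [-444.6000 -335.9500]
‖b‖ = 5.6569, ‖x‖ = 557.2536
with δb = [0.0020 0.0089], A·Δx = δb → ‖Δx‖ = 1.2731
realised ‖Δx‖/‖x‖ = 0.0023
so the bound overstates the realised error by a factor of ≈ 197.0189 (computed from the unrounded values)


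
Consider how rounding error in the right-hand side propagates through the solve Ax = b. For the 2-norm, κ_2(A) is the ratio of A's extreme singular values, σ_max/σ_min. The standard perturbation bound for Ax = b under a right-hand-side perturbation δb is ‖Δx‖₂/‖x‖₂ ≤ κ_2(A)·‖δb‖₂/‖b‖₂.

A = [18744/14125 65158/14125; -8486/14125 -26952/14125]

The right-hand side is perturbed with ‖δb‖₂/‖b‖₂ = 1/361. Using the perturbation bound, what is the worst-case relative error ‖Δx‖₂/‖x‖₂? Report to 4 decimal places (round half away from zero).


form AᵀA = [423349732/199515625 1450036224/199515625; 1450036224/199515625 4971975268/199515625] with trace 1726504/63845 and determinant 456976/7980625
eigenvalues of AᵀA: λ = (tr ± √(tr²−4·det))/2 = 676/25, 676/319225
κ_2(A) = √(λ_max/λ_min) = √((676/25) / (676/319225)) = 113.0000
perturbation bound = 113.0000·1/361 = 0.3130

0.3130


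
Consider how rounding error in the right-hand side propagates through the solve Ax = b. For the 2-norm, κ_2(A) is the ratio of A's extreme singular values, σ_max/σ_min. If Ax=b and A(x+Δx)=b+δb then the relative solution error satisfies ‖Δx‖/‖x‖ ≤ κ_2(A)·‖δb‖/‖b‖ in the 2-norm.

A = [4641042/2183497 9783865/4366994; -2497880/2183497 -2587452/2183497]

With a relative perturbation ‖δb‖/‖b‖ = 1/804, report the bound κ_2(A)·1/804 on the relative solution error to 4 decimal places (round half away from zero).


0.3443

M = AᵀA = [96119983876/16497090481 100923213825/16497090481; 100923213825/16497090481 423888047569/65988361924]. tr(M)=961198553/78464164, det(M)=38416/19616041
λ_max, λ_min = (961198553/78464164 ± √923854429820106225/6156625032218896)/2 = 49/4, 3136/19616041
so κ_2 = √((49/4) / (3136/19616041)) = 276.8125
worst-case relative error ≤ 276.8125 × 1/804 = 0.3443


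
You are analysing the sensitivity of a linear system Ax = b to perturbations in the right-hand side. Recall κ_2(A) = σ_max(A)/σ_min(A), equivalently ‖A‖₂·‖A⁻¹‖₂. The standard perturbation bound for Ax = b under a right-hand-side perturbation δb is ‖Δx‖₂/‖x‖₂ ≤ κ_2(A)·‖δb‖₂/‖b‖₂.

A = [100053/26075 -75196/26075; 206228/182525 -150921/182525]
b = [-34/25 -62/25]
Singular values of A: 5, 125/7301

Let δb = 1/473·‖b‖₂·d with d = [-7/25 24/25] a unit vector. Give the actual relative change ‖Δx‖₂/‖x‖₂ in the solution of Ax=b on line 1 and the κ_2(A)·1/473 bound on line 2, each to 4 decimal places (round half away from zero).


from the listed singular values, σ₁ = 5, σ_n = 125/7301
condition number: 5 ÷ (125/7301) = 292.0400
κ_2(A)·‖δb‖/‖b‖ = 0.6174
solve Ax = b  →  x = [-70.4096 -93.2128]
‖b‖ = 2.8284, ‖x‖ = 116.8167
Δx = A⁻¹·δb where δb = 1/473·2.8284·d; ‖Δx‖ = 0.3493
realised ‖Δx‖/‖x‖ = 0.0030
tightness: 0.0030 against a bound of 0.6174 (unrounded ratio ≈ 0.0048)

0.0030
0.6174


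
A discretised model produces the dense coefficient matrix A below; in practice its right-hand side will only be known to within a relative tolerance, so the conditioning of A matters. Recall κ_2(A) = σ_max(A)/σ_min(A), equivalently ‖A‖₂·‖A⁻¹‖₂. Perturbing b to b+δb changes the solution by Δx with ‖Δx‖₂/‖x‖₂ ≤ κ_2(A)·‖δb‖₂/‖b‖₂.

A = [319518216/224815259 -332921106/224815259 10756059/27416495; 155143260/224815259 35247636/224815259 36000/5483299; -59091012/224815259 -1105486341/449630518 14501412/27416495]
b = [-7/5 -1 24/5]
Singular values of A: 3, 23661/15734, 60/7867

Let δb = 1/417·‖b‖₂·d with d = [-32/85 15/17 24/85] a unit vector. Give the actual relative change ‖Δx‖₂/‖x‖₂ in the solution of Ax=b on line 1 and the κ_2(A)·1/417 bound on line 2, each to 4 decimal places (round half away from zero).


0.0122
0.9433

σ_max = 3, σ_min = 60/7867
κ = σ_max/σ_min = 3/(60/7867) = 393.3500
bound on ‖Δx‖/‖x‖: κ·ε = 393.3500·1/417 = 0.9433
solve Ax = b  →  x = [-8.6988 26.5440 128.1382]
‖b‖₂ = 5.0990 and ‖x‖₂ = 131.1475
with δb = [-0.0046 0.0108 0.0035], A·Δx = δb → ‖Δx‖ = 1.6033
realised ‖Δx‖/‖x‖ = 0.0122
realised/bound (from unrounded values) ≈ 0.0130


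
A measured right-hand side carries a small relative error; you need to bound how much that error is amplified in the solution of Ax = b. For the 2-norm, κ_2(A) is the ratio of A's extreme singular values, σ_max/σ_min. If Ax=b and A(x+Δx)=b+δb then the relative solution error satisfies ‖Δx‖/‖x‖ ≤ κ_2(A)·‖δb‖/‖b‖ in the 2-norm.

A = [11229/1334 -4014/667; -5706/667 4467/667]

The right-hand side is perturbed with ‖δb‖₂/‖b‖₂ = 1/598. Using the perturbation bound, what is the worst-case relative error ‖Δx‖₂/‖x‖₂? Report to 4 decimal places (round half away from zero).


M = AᵀA = [304785/2116 -57105/529; -57105/529 42885/529]. tr(M)=476325/2116, det(M)=50625/2116
solving λ² − 476325/2116·λ + 50625/2116 = 0 gives λ = 225, 225/2116
κ_2(A) = √(λ_max/λ_min) = √(225 / (225/2116)) = 46.0000
κ_2(A)·‖δb‖/‖b‖ = 0.0769

0.0769


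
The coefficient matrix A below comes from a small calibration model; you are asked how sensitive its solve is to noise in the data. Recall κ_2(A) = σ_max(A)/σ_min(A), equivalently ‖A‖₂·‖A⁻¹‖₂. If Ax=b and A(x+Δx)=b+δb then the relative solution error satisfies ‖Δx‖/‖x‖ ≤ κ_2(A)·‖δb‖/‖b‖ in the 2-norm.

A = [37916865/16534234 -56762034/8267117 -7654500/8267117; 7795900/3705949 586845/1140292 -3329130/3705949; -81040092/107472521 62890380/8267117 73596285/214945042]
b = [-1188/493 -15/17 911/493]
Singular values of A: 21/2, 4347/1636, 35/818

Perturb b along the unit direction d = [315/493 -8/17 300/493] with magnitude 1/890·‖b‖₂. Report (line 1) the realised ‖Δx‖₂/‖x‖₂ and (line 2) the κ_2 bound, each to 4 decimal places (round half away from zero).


0.1757
0.2757

largest singular value 21/2, smallest 35/818
κ_2(A) = (21/2) / (35/818) = 245.4000
worst-case relative error ≤ 245.4000 × 1/890 = 0.2757
solve Ax = b  →  x = [-0.3968 0.1961 0.1653]
‖b‖ = 3.1623, ‖x‖ = 0.4725
δb = ε·‖b‖·d = [0.0023 -0.0017 0.0022]; solving A·Δx = δb gives ‖Δx‖ = 0.0830
relative error = 0.1757
so the bound overstates the realised error by a factor of ≈ 1.5689 (computed from the unrounded values)


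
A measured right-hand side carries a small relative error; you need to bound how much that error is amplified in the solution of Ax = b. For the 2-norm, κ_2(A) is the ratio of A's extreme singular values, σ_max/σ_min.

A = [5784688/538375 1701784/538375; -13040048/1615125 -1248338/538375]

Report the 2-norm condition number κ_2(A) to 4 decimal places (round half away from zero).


M = AᵀA = [18848255566336/104345150625 1832450235616/34781716875; 1832450235616/34781716875 178176661796/11593905625]. tr(M)=32722952836/166952241, det(M)=61465600/166952241
λ_max, λ_min = (32722952836/166952241 ± √1070750595028422804496/27873050774922081)/2 = 196, 313600/166952241
κ = σ_max/σ_min = 14/(560/12921) = 323.0250

323.0250


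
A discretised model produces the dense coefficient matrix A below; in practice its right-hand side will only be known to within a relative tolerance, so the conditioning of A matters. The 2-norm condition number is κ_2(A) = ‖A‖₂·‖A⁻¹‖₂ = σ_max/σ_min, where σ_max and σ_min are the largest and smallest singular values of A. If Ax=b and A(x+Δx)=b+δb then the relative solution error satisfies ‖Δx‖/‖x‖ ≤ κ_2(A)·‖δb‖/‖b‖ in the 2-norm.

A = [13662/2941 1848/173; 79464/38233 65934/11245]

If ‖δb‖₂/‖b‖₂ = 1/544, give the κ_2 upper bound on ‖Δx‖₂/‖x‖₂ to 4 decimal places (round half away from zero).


0.0636

AᵀA = [130997988/5058001 1563141888/25290005; 1563141888/25290005 18776106756/126450025]; tr = 130479624/748225, det = 18974736/748225
solving λ² − 130479624/748225·λ + 18974736/748225 = 0 gives λ = 4356/25, 4356/29929
so κ_2 = √((4356/25) / (4356/29929)) = 34.6000
perturbation bound = 34.6000·1/544 = 0.0636


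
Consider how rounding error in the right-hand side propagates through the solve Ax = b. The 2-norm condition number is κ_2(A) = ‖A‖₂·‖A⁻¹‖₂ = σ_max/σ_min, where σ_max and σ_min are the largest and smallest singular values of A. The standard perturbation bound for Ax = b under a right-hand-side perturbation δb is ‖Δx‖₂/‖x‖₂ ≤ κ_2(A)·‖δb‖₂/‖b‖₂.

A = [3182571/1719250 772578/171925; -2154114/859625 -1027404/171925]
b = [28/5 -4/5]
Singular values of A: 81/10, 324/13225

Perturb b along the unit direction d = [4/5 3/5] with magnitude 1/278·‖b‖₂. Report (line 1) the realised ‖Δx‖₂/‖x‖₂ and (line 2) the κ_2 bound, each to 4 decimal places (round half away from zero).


0.0051
1.1893

largest singular value 81/10, smallest 324/13225
condition number: (81/10) ÷ (324/13225) = 330.6250
bound on ‖Δx‖/‖x‖: κ·ε = 330.6250·1/278 = 1.1893
solve Ax = b  →  x = [-150.5223 63.2526]
‖b‖ = 5.6569, ‖x‖ = 163.2724
with δb = [0.0163 0.0122], A·Δx = δb → ‖Δx‖ = 0.8306
dividing the unrounded norms, ‖Δx‖/‖x‖ = 0.0051
tightness: 0.0051 against a bound of 1.1893 (unrounded ratio ≈ 0.0043)


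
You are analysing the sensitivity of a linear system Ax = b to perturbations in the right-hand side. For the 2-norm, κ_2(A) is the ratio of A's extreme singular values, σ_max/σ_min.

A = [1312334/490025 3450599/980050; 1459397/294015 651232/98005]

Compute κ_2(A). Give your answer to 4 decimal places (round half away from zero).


276.7200

form AᵀA = [237875345461/7477925625 105718540691/2492641875; 105718540691/2492641875 187947907409/3323522500] with trace 105721301941/1196468100 and determinant 4879681/47858724
solving λ² − 105721301941/1196468100·λ + 4879681/47858724 = 0 gives λ = 2209/25, 55225/47858724
σ_max=√(2209/25)=(47/5), σ_min=√(55225/47858724)=(235/6918) → κ = 276.7200


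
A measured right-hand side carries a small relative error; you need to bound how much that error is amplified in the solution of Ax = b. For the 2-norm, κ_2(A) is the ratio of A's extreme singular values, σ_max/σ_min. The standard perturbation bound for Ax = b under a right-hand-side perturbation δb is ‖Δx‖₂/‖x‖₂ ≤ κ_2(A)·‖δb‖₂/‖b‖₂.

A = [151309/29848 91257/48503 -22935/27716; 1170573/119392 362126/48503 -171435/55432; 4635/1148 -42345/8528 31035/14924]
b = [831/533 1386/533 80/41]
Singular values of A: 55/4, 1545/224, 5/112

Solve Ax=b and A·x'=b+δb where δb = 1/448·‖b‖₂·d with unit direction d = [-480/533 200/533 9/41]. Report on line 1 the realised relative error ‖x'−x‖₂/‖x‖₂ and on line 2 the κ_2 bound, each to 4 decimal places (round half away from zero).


0.4968
0.6875

largest singular value 55/4, smallest 5/112
κ = σ_max/σ_min = (55/4)/(5/112) = 308.0000
κ_2(A)·‖δb‖/‖b‖ = 0.6875
solve Ax = b  →  x = [0.3485 -0.0933 0.0389]
‖b‖₂ = 3.6056 and ‖x‖₂ = 0.3629
δb = ε·‖b‖·d = [-0.0072 0.0030 0.0018]; solving A·Δx = δb gives ‖Δx‖ = 0.1803
relative error = 0.4968
tightness: 0.4968 against a bound of 0.6875 (unrounded ratio ≈ 0.7226)


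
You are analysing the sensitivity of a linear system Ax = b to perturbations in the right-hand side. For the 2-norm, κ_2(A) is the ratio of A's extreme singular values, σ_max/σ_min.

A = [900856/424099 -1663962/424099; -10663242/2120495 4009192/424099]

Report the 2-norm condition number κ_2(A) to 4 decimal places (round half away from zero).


383.8000

AᵀA = [792859575556/26606503225 -297313226496/5321300645; -297313226496/5321300645 111493432132/1064260129]; tr = 12388219304/92064025, det = 11316496/92064025
λ_max, λ_min = (12388219304/92064025 ± √153463810155315618816/8475784699200625)/2 = 3364/25, 3364/3682561
so κ_2 = √((3364/25) / (3364/3682561)) = 383.8000


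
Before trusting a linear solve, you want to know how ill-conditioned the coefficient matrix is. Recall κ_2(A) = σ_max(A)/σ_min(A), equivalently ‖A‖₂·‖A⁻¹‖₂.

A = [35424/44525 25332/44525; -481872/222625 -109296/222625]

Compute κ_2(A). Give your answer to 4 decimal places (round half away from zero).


AᵀA = [1559598336/293265625 444382848/293265625; 444382848/293265625 165611664/293265625]; tr = 2760336/469225, det = 331776/469225
char-poly roots: 144/25 and 2304/18769
κ_2(A) = √(λ_max/λ_min) = √((144/25) / (2304/18769)) = 6.8500

6.8500


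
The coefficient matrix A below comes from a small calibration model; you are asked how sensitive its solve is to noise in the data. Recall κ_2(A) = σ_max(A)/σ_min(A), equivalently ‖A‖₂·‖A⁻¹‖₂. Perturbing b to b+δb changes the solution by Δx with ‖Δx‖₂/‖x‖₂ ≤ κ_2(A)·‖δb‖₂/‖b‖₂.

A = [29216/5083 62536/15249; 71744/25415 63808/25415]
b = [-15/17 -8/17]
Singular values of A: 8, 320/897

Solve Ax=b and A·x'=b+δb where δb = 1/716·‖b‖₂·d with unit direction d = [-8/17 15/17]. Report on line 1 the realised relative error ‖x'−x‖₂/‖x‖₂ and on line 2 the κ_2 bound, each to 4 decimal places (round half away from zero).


largest singular value 8, smallest 320/897
κ_2(A) = 8 / (320/897) = 22.4250
worst-case relative error ≤ 22.4250 × 1/716 = 0.0313
solve Ax = b  →  x = [-0.1000 -0.0750]
‖b‖ = 1.0000, ‖x‖ = 0.1250
re-solving with b+δb shifts x by Δx of norm 0.0039
realised ‖Δx‖/‖x‖ = 0.0313
tightness: 0.0313 against a bound of 0.0313; the bound is attained (ratio 1)

0.0313
0.0313
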